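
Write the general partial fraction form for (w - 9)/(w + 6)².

Repeated linear factor: P/(w + 6) + Q/(w + 6)²


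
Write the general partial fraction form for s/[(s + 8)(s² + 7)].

Linear + irreducible quadratic: P/(s + 8) + (Qs + R)/(s² + 7)


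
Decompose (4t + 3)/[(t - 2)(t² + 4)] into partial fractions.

At t=2: α = (4·2 + 3)/(2² + 4) = 11/8. β = -α = -11/8, γ = 4 - 2·α = 5/4
Result: (11/8)/(t - 2) - ((11/8)t - 5/4)/(t² + 4)


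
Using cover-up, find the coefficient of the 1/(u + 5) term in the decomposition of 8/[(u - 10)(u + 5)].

Cover (u + 5), set u=-5: 8/((u - 10) at u=-5) = 8/(-15) = -8/15


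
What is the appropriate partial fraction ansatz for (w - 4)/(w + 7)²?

Repeated linear factor: P/(w + 7) + Q/(w + 7)²


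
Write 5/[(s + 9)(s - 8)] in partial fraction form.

5/(s + 9)(s - 8) = α/(s + 9) + β/(s - 8). α = 5/(-9 - 8) = -5/17, β = 5/(8 + 9) = 5/17
Result: (-5/17)/(s + 9) + (5/17)/(s - 8)


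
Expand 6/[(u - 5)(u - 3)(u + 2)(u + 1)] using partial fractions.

Using Heaviside cover-up: (1/14)/(u - 5) - (3/20)/(u - 3) - (6/35)/(u + 2) + (1/4)/(u + 1)


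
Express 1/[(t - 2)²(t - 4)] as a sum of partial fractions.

Cover-up at t=4: γ = 1/(4 - 2)² = 1/4. Cover-up at t=2: β = 1/(2 - 4) = -1/2. Comparing t² coeff: α = -γ = -1/4
Result: (-1/4)/(t - 2) - (1/2)/(t - 2)² + (1/4)/(t - 4)


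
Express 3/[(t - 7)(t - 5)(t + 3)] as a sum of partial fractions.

Using cover-up method: A = 3/20, B = -3/16, C = 3/80
Result: (3/20)/(t - 7) - (3/16)/(t - 5) + (3/80)/(t + 3)


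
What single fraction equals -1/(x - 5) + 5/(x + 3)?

Common denominator (x - 5)(x + 3). Numerator: -1(x + 3) + 5(x - 5) = (-x - 3) + (5x - 25) = 4x - 28
Result: (4x - 28)/[(x - 5)(x + 3)]


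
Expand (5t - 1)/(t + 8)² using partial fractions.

(5t - 1) = A(t + 8) + B. At t = -8: B = 5·(-8) - 1 = -41. Coeff of t: A = 5
Result: 5/(t + 8) - 41/(t + 8)²


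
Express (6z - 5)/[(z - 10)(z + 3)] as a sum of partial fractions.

At z=10: α = (6·10 - 5)/(10 + 3) = 55/13. At z=-3: β = (6·(-3) - 5)/(-3 - 10) = 23/13
Result: (55/13)/(z - 10) + (23/13)/(z + 3)


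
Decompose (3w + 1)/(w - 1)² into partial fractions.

(3w + 1) = A(w - 1) + B. At w = 1: B = 3·1 + 1 = 4. Coeff of w: A = 3
Result: 3/(w - 1) + 4/(w - 1)²


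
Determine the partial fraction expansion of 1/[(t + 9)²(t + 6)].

Cover-up at t=-6: γ = 1/(-6 + 9)² = 1/9. Cover-up at t=-9: β = 1/(-9 + 6) = -1/3. Comparing t² coeff: α = -γ = -1/9
Result: (-1/9)/(t + 9) - (1/3)/(t + 9)² + (1/9)/(t + 6)


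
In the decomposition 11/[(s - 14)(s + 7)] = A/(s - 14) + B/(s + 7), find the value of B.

Cover-up at s = -7: B = 11/(-7 - 14) = -11/21


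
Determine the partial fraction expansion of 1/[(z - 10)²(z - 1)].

Cover-up at z=1: R = 1/(1 - 10)² = 1/81. Cover-up at z=10: Q = 1/(10 - 1) = 1/9. Comparing z² coeff: P = -R = -1/81
Result: (-1/81)/(z - 10) + (1/9)/(z - 10)² + (1/81)/(z - 1)


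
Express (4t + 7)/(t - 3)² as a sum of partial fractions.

(4t + 7) = A(t - 3) + B. At t = 3: B = 4·3 + 7 = 19. Coeff of t: A = 4
Result: 4/(t - 3) + 19/(t - 3)²


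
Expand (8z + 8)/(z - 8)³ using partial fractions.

(8z + 8) = P(z - 8)² + Q(z - 8) + R. At z = 8: R = 8·8 + 8 = 72. Coefficients: P = 0, Q = 8
Result: 8/(z - 8)² + 72/(z - 8)³


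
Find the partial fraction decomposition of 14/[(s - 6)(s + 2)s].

Using cover-up method: P = 7/24, Q = 7/8, R = -7/6
Result: (7/24)/(s - 6) + (7/8)/(s + 2) - (7/6)/s


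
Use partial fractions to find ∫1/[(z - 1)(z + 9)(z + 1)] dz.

Cover-up: α = 1/20, β = 1/80, γ = -1/16. Decomposition: (1/20)/(z - 1) + (1/80)/(z + 9) - (1/16)/(z + 1). Integrate each term: (1/20) ln|(z - 1)| + (1/80) ln|(z + 9)| - (1/16) ln|(z + 1)| + C


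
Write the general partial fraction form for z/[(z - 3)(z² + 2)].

Linear + irreducible quadratic: A/(z - 3) + (Bz + C)/(z² + 2)


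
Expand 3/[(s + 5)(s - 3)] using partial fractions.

3/(s + 5)(s - 3) = α/(s + 5) + β/(s - 3). α = 3/(-5 - 3) = -3/8, β = 3/(3 + 5) = 3/8
Result: (-3/8)/(s + 5) + (3/8)/(s - 3)


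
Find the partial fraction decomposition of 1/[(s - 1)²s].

Cover-up at s=0: R = 1/(0 - 1)² = 1. Cover-up at s=1: Q = 1/(1 - 0) = 1. Comparing s² coeff: P = -R = -1
Result: -1/(s - 1) + 1/(s - 1)² + 1/s


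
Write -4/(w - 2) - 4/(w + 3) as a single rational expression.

Common denominator (w - 2)(w + 3). Numerator: -4(w + 3) - 4(w - 2) = (-4w - 12) - (4w - 8) = -8w - 4
Result: (-8w - 4)/[(w - 2)(w + 3)]


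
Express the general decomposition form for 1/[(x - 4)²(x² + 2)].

Repeated linear + quadratic: P/(x - 4) + Q/(x - 4)² + (Rx + S)/(x² + 2)


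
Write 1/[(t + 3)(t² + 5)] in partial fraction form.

Cover-up at t = -3: P = 1/((-3)² + 5) = 1/14. Then Q = -P = -1/14, R = -P·(0 - 3) = 3/14
Result: (1/14)/(t + 3) - ((1/14)t - 3/14)/(t² + 5)


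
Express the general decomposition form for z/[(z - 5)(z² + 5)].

Linear + irreducible quadratic: P/(z - 5) + (Qz + R)/(z² + 5)


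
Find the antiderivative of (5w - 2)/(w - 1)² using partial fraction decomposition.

Decompose: α = 5, β = 5·1 - 2 = 3, so (5w - 2)/(w - 1)² = 5/(w - 1) + 3/(w - 1)². Integrate: ∫ α/(w - 1) dw = 5 ln|(w - 1)|; ∫ β/(w - 1)² dw = -3/(w - 1). Sum: 5 ln|(w - 1)| - 3/(w - 1) + C


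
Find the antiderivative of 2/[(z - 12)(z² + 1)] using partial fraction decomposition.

Cover-up at z=12: P = 2/(12²+1) = 2/145. Coeff matching: Q = -2/145, R = -24/145. Decomposition: (2/145)/(z - 12) - ((2/145)z + 24/145)/(z² + 1). Integrate: linear → ln, quadratic → (1/2)ln + arctan: (2/145) ln|(z - 12)| - (1/145) ln(z² + 1) - (24/145) arctan(z) + C


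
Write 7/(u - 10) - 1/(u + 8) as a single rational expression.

Common denominator (u - 10)(u + 8). Numerator: 7(u + 8) - 1(u - 10) = (7u + 56) - (u - 10) = 6u + 66
Result: (6u + 66)/[(u - 10)(u + 8)]


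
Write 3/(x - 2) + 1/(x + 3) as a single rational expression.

Common denominator (x - 2)(x + 3). Numerator: 3(x + 3) + 1(x - 2) = (3x + 9) + (x - 2) = 4x + 7
Result: (4x + 7)/[(x - 2)(x + 3)]


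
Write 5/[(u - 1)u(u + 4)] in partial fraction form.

Using cover-up method: P = 1, Q = -5/4, R = 1/4
Result: 1/(u - 1) - (5/4)/u + (1/4)/(u + 4)


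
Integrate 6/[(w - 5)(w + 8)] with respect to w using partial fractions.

Decompose: 6/[(w - 5)(w + 8)] = (6/13)/(w - 5) - (6/13)/(w + 8). Integrate each term: (6/13) ln|(w - 5)| - (6/13) ln|(w + 8)| + C


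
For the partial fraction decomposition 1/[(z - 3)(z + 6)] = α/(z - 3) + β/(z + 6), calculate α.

Cover-up at z = 3: α = 1/(3 + 6) = 1/9


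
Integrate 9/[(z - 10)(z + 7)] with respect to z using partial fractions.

Decompose: 9/[(z - 10)(z + 7)] = (9/17)/(z - 10) - (9/17)/(z + 7). Integrate each term: (9/17) ln|(z - 10)| - (9/17) ln|(z + 7)| + C


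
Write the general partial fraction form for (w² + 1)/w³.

Repeated linear factor (power 3): P/w + Q/w² + R/w³


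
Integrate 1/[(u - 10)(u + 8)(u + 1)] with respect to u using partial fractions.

Cover-up: A = 1/198, B = 1/126, C = -1/77. Decomposition: (1/198)/(u - 10) + (1/126)/(u + 8) - (1/77)/(u + 1). Integrate each term: (1/198) ln|(u - 10)| + (1/126) ln|(u + 8)| - (1/77) ln|(u + 1)| + C


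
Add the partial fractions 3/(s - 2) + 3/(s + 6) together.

Common denominator (s - 2)(s + 6). Numerator: 3(s + 6) + 3(s - 2) = (3s + 18) + (3s - 6) = 6s + 12
Result: (6s + 12)/[(s - 2)(s + 6)]


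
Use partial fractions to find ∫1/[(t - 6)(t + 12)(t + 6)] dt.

Cover-up: α = 1/216, β = 1/108, γ = -1/72. Decomposition: (1/216)/(t - 6) + (1/108)/(t + 12) - (1/72)/(t + 6). Integrate each term: (1/216) ln|(t - 6)| + (1/108) ln|(t + 12)| - (1/72) ln|(t + 6)| + C


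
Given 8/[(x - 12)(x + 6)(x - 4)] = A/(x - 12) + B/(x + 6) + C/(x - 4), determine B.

Cover-up at x = -6: B = 8/[(-6 - 12)(-6 - 4)] = 8/[(-18)(-10)] = 8/180 = 2/45


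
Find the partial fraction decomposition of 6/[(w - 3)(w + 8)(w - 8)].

Using cover-up method: P = -6/55, Q = 3/88, R = 3/40
Result: (-6/55)/(w - 3) + (3/88)/(w + 8) + (3/40)/(w - 8)


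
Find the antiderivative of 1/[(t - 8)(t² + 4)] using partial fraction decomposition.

Cover-up at t=8: A = 1/(8²+4) = 1/68. Coeff matching: B = -1/68, C = -2/17. Decomposition: (1/68)/(t - 8) - ((1/68)t + 2/17)/(t² + 4). Integrate: linear → ln, quadratic → (1/2)ln + arctan: (1/68) ln|(t - 8)| - (1/136) ln(t² + 4) - (1/17) arctan(t/2) + C


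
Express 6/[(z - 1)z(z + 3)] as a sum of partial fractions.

Using cover-up method: P = 3/2, Q = -2, R = 1/2
Result: (3/2)/(z - 1) - 2/z + (1/2)/(z + 3)


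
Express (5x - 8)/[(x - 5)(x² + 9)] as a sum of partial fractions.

At x=5: P = (5·5 - 8)/(5² + 9) = 1/2. Q = -P = -1/2, R = 5 - 5·P = 5/2
Result: (1/2)/(x - 5) - ((1/2)x - 5/2)/(x² + 9)


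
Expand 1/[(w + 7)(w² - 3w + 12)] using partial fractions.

Cover-up at w = -7: A = 1/((-7)² - 3·(-7) + 12) = 1/82. Then B = -A = -1/82, C = -A·(-3 - 7) = 5/41
Result: (1/82)/(w + 7) - ((1/82)w - 5/41)/(w² - 3w + 12)


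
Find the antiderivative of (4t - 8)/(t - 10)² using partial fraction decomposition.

Decompose: P = 4, Q = 4·10 - 8 = 32, so (4t - 8)/(t - 10)² = 4/(t - 10) + 32/(t - 10)². Integrate: ∫ P/(t - 10) dt = 4 ln|(t - 10)|; ∫ Q/(t - 10)² dt = -32/(t - 10). Sum: 4 ln|(t - 10)| - 32/(t - 10) + C


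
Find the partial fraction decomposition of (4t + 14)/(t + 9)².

(4t + 14) = P(t + 9) + Q. At t = -9: Q = 4·(-9) + 14 = -22. Coeff of t: P = 4
Result: 4/(t + 9) - 22/(t + 9)²


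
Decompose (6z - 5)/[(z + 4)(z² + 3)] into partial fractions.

At z=-4: P = (6·(-4) - 5)/((-4)² + 3) = -29/19. Q = -P = 29/19, R = 6 - (-4)·P = -2/19
Result: (-29/19)/(z + 4) + ((29/19)z - 2/19)/(z² + 3)


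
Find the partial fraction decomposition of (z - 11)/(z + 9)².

(z - 11) = α(z + 9) + β. At z = -9: β = 1·(-9) - 11 = -20. Coeff of z: α = 1
Result: 1/(z + 9) - 20/(z + 9)²


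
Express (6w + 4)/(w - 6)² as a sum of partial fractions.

(6w + 4) = P(w - 6) + Q. At w = 6: Q = 6·6 + 4 = 40. Coeff of w: P = 6
Result: 6/(w - 6) + 40/(w - 6)²


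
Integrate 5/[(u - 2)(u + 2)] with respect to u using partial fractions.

Decompose: 5/[(u - 2)(u + 2)] = (5/4)/(u - 2) - (5/4)/(u + 2). Integrate each term: (5/4) ln|(u - 2)| - (5/4) ln|(u + 2)| + C


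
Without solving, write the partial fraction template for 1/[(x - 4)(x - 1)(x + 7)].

Three distinct linear factors: α/(x - 4) + β/(x - 1) + γ/(x + 7)


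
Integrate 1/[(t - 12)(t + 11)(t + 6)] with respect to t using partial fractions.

Cover-up: α = 1/414, β = 1/115, γ = -1/90. Decomposition: (1/414)/(t - 12) + (1/115)/(t + 11) - (1/90)/(t + 6). Integrate each term: (1/414) ln|(t - 12)| + (1/115) ln|(t + 11)| - (1/90) ln|(t + 6)| + C


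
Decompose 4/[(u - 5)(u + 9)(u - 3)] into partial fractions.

Using cover-up method: P = 1/7, Q = 1/42, R = -1/6
Result: (1/7)/(u - 5) + (1/42)/(u + 9) - (1/6)/(u - 3)


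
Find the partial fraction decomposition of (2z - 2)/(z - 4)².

(2z - 2) = P(z - 4) + Q. At z = 4: Q = 2·4 - 2 = 6. Coeff of z: P = 2
Result: 2/(z - 4) + 6/(z - 4)²


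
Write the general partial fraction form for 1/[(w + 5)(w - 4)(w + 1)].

Three distinct linear factors: A/(w + 5) + B/(w - 4) + C/(w + 1)


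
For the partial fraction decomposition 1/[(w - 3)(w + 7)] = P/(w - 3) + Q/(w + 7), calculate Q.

Cover-up at w = -7: Q = 1/(-7 - 3) = -1/10


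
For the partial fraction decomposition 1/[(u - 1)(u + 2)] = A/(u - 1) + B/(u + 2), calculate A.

Cover-up at u = 1: A = 1/(1 + 2) = 1/3


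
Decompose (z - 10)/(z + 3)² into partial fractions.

(z - 10) = P(z + 3) + Q. At z = -3: Q = 1·(-3) - 10 = -13. Coeff of z: P = 1
Result: 1/(z + 3) - 13/(z + 3)²


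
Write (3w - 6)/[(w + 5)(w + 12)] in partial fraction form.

At w=-5: α = (3·(-5) - 6)/(-5 + 12) = -3. At w=-12: β = (3·(-12) - 6)/(-12 + 5) = 6
Result: -3/(w + 5) + 6/(w + 12)


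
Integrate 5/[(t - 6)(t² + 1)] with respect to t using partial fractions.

Cover-up at t=6: A = 5/(6²+1) = 5/37. Coeff matching: B = -5/37, C = -30/37. Decomposition: (5/37)/(t - 6) - ((5/37)t + 30/37)/(t² + 1). Integrate: linear → ln, quadratic → (1/2)ln + arctan: (5/37) ln|(t - 6)| - (5/74) ln(t² + 1) - (30/37) arctan(t) + C


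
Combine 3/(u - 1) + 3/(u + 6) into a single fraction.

Common denominator (u - 1)(u + 6). Numerator: 3(u + 6) + 3(u - 1) = (3u + 18) + (3u - 3) = 6u + 15
Result: (6u + 15)/[(u - 1)(u + 6)]


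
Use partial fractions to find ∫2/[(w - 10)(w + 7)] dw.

Decompose: 2/[(w - 10)(w + 7)] = (2/17)/(w - 10) - (2/17)/(w + 7). Integrate each term: (2/17) ln|(w - 10)| - (2/17) ln|(w + 7)| + C


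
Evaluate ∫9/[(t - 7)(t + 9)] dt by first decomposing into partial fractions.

Decompose: 9/[(t - 7)(t + 9)] = (9/16)/(t - 7) - (9/16)/(t + 9). Integrate each term: (9/16) ln|(t - 7)| - (9/16) ln|(t + 9)| + C


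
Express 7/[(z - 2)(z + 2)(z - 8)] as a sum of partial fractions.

Using cover-up method: P = -7/24, Q = 7/40, R = 7/60
Result: (-7/24)/(z - 2) + (7/40)/(z + 2) + (7/60)/(z - 8)


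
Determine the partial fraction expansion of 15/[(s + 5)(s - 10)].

15/(s + 5)(s - 10) = α/(s + 5) + β/(s - 10). α = 15/(-5 - 10) = -1, β = 15/(10 + 5) = 1
Result: -1/(s + 5) + 1/(s - 10)


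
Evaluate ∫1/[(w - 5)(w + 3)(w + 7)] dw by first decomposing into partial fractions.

Cover-up: α = 1/96, β = -1/32, γ = 1/48. Decomposition: (1/96)/(w - 5) - (1/32)/(w + 3) + (1/48)/(w + 7). Integrate each term: (1/96) ln|(w - 5)| - (1/32) ln|(w + 3)| + (1/48) ln|(w + 7)| + C


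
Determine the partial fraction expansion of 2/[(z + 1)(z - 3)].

2/(z + 1)(z - 3) = α/(z + 1) + β/(z - 3). α = 2/(-1 - 3) = -1/2, β = 2/(3 + 1) = 1/2
Result: (-1/2)/(z + 1) + (1/2)/(z - 3)


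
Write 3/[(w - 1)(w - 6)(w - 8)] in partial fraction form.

Using cover-up method: A = 3/35, B = -3/10, C = 3/14
Result: (3/35)/(w - 1) - (3/10)/(w - 6) + (3/14)/(w - 8)


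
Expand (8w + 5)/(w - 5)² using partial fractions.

(8w + 5) = α(w - 5) + β. At w = 5: β = 8·5 + 5 = 45. Coeff of w: α = 8
Result: 8/(w - 5) + 45/(w - 5)²


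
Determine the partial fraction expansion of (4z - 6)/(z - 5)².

(4z - 6) = P(z - 5) + Q. At z = 5: Q = 4·5 - 6 = 14. Coeff of z: P = 4
Result: 4/(z - 5) + 14/(z - 5)²


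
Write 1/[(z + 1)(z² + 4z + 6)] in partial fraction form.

Cover-up at z = -1: α = 1/((-1)² + 4·(-1) + 6) = 1/3. Then β = -α = -1/3, γ = -α·(4 - 1) = -1
Result: (1/3)/(z + 1) - ((1/3)z + 1)/(z² + 4z + 6)


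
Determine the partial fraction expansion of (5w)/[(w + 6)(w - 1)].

At w=-6: P = (5·(-6) + 0)/(-6 - 1) = 30/7. At w=1: Q = (5·1 + 0)/(1 + 6) = 5/7
Result: (30/7)/(w + 6) + (5/7)/(w - 1)


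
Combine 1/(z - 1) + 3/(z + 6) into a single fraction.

Common denominator (z - 1)(z + 6). Numerator: 1(z + 6) + 3(z - 1) = (z + 6) + (3z - 3) = 4z + 3
Result: (4z + 3)/[(z - 1)(z + 6)]


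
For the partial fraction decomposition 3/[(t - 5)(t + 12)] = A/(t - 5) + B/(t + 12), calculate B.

Cover-up at t = -12: B = 3/(-12 - 5) = -3/17


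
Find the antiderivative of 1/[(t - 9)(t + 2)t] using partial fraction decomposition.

Cover-up: α = 1/99, β = 1/22, γ = -1/18. Decomposition: (1/99)/(t - 9) + (1/22)/(t + 2) - (1/18)/t. Integrate each term: (1/99) ln|(t - 9)| + (1/22) ln|(t + 2)| - (1/18) ln|t| + C


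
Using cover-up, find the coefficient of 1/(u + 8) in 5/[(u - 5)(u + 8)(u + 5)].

Cover (u + 8), set u=-8: 5/[(-8 - 5)(-8 + 5)] = 5/39


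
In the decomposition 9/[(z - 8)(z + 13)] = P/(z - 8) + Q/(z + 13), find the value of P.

Cover-up at z = 8: P = 9/(8 + 13) = 9/21 = 3/7


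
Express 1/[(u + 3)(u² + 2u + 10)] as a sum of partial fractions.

Cover-up at u = -3: A = 1/((-3)² + 2·(-3) + 10) = 1/13. Then B = -A = -1/13, C = -A·(2 - 3) = 1/13
Result: (1/13)/(u + 3) - ((1/13)u - 1/13)/(u² + 2u + 10)


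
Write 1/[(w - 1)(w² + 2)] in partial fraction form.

Cover-up at w = 1: α = 1/(1² + 2) = 1/3. Then β = -α = -1/3, γ = -α·(0 + 1) = -1/3
Result: (1/3)/(w - 1) - ((1/3)w + 1/3)/(w² + 2)


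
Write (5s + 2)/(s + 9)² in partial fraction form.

(5s + 2) = α(s + 9) + β. At s = -9: β = 5·(-9) + 2 = -43. Coeff of s: α = 5
Result: 5/(s + 9) - 43/(s + 9)²


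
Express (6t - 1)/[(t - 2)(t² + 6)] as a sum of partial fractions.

At t=2: A = (6·2 - 1)/(2² + 6) = 11/10. B = -A = -11/10, C = 6 - 2·A = 19/5
Result: (11/10)/(t - 2) - ((11/10)t - 19/5)/(t² + 6)


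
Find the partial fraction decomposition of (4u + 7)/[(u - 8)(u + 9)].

At u=8: A = (4·8 + 7)/(8 + 9) = 39/17. At u=-9: B = (4·(-9) + 7)/(-9 - 8) = 29/17
Result: (39/17)/(u - 8) + (29/17)/(u + 9)


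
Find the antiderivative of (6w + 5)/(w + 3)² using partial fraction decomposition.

Decompose: A = 6, B = 6·(-3) + 5 = -13, so (6w + 5)/(w + 3)² = 6/(w + 3) - 13/(w + 3)². Integrate: ∫ A/(w + 3) dw = 6 ln|(w + 3)|; ∫ B/(w + 3)² dw = 13/(w + 3). Sum: 6 ln|(w + 3)| + 13/(w + 3) + C


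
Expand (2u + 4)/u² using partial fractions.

(2u + 4) = Au + B. At u = 0: B = 2·0 + 4 = 4. Coeff of u: A = 2
Result: 2/u + 4/u²


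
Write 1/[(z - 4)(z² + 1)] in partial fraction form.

Cover-up at z = 4: P = 1/(4² + 1) = 1/17. Then Q = -P = -1/17, R = -P·(0 + 4) = -4/17
Result: (1/17)/(z - 4) - ((1/17)z + 4/17)/(z² + 1)


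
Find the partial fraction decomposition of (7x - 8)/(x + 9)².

(7x - 8) = α(x + 9) + β. At x = -9: β = 7·(-9) - 8 = -71. Coeff of x: α = 7
Result: 7/(x + 9) - 71/(x + 9)²


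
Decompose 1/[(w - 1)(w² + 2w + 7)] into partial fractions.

Cover-up at w = 1: A = 1/(1² + 2·1 + 7) = 1/10. Then B = -A = -1/10, C = -A·(2 + 1) = -3/10
Result: (1/10)/(w - 1) - ((1/10)w + 3/10)/(w² + 2w + 7)


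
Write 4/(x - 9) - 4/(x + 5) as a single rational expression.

Common denominator (x - 9)(x + 5). Numerator: 4(x + 5) - 4(x - 9) = (4x + 20) - (4x - 36) = 56
Result: (56)/[(x - 9)(x + 5)]


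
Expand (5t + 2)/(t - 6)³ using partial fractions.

(5t + 2) = A(t - 6)² + B(t - 6) + C. At t = 6: C = 5·6 + 2 = 32. Coefficients: A = 0, B = 5
Result: 5/(t - 6)² + 32/(t - 6)³


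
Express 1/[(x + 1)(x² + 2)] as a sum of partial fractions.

Cover-up at x = -1: α = 1/((-1)² + 2) = 1/3. Then β = -α = -1/3, γ = -α·(0 - 1) = 1/3
Result: (1/3)/(x + 1) - ((1/3)x - 1/3)/(x² + 2)


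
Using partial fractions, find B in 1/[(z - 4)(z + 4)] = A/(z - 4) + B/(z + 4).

Cover-up at z = -4: B = 1/(-4 - 4) = -1/8


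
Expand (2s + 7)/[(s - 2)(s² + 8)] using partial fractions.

At s=2: P = (2·2 + 7)/(2² + 8) = 11/12. Q = -P = -11/12, R = 2 - 2·P = 1/6
Result: (11/12)/(s - 2) - ((11/12)s - 1/6)/(s² + 8)


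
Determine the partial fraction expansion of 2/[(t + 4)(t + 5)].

2/(t + 4)(t + 5) = α/(t + 4) + β/(t + 5). α = 2/(-4 + 5) = 2, β = 2/(-5 + 4) = -2
Result: 2/(t + 4) - 2/(t + 5)


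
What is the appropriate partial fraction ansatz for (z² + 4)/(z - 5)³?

Repeated linear factor (power 3): P/(z - 5) + Q/(z - 5)² + R/(z - 5)³


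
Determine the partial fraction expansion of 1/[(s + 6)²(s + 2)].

Cover-up at s=-2: γ = 1/(-2 + 6)² = 1/16. Cover-up at s=-6: β = 1/(-6 + 2) = -1/4. Comparing s² coeff: α = -γ = -1/16
Result: (-1/16)/(s + 6) - (1/4)/(s + 6)² + (1/16)/(s + 2)


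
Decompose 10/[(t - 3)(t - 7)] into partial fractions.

10/(t - 3)(t - 7) = P/(t - 3) + Q/(t - 7). P = 10/(3 - 7) = -5/2, Q = 10/(7 - 3) = 5/2
Result: (-5/2)/(t - 3) + (5/2)/(t - 7)


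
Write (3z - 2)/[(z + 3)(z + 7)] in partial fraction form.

At z=-3: A = (3·(-3) - 2)/(-3 + 7) = -11/4. At z=-7: B = (3·(-7) - 2)/(-7 + 3) = 23/4
Result: (-11/4)/(z + 3) + (23/4)/(z + 7)


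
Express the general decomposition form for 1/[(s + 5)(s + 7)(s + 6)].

Three distinct linear factors: P/(s + 5) + Q/(s + 7) + R/(s + 6)


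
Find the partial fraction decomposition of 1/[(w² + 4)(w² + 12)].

Coefficient matching gives A = C = 0, B = 1/(12-4) = 1/8, D = -B = -1/8
Result: (1/8)/(w² + 4) - (1/8)/(w² + 12)


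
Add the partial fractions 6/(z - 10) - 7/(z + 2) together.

Common denominator (z - 10)(z + 2). Numerator: 6(z + 2) - 7(z - 10) = (6z + 12) - (7z - 70) = -z + 82
Result: (-z + 82)/[(z - 10)(z + 2)]


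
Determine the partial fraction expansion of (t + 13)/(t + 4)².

(t + 13) = α(t + 4) + β. At t = -4: β = 1·(-4) + 13 = 9. Coeff of t: α = 1
Result: 1/(t + 4) + 9/(t + 4)²


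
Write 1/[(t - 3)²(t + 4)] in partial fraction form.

Cover-up at t=-4: R = 1/(-4 - 3)² = 1/49. Cover-up at t=3: Q = 1/(3 + 4) = 1/7. Comparing t² coeff: P = -R = -1/49
Result: (-1/49)/(t - 3) + (1/7)/(t - 3)² + (1/49)/(t + 4)


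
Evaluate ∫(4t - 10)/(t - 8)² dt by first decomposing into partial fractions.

Decompose: α = 4, β = 4·8 - 10 = 22, so (4t - 10)/(t - 8)² = 4/(t - 8) + 22/(t - 8)². Integrate: ∫ α/(t - 8) dt = 4 ln|(t - 8)|; ∫ β/(t - 8)² dt = -22/(t - 8). Sum: 4 ln|(t - 8)| - 22/(t - 8) + C


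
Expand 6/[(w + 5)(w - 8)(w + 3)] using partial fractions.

Using cover-up method: P = 3/13, Q = 6/143, R = -3/11
Result: (3/13)/(w + 5) + (6/143)/(w - 8) - (3/11)/(w + 3)


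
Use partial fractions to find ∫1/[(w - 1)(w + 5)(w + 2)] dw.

Cover-up: P = 1/18, Q = 1/18, R = -1/9. Decomposition: (1/18)/(w - 1) + (1/18)/(w + 5) - (1/9)/(w + 2). Integrate each term: (1/18) ln|(w - 1)| + (1/18) ln|(w + 5)| - (1/9) ln|(w + 2)| + C


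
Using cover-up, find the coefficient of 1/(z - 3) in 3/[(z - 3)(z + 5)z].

Cover (z - 3), set z=3: 3/[(3 + 5)(3 - 0)] = 1/8


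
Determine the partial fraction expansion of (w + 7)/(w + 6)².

(w + 7) = A(w + 6) + B. At w = -6: B = 1·(-6) + 7 = 1. Coeff of w: A = 1
Result: 1/(w + 6) + 1/(w + 6)²


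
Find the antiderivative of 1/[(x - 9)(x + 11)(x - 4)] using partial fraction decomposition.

Cover-up: α = 1/100, β = 1/300, γ = -1/75. Decomposition: (1/100)/(x - 9) + (1/300)/(x + 11) - (1/75)/(x - 4). Integrate each term: (1/100) ln|(x - 9)| + (1/300) ln|(x + 11)| - (1/75) ln|(x - 4)| + C


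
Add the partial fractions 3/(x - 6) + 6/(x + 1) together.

Common denominator (x - 6)(x + 1). Numerator: 3(x + 1) + 6(x - 6) = (3x + 3) + (6x - 36) = 9x - 33
Result: (9x - 33)/[(x - 6)(x + 1)]


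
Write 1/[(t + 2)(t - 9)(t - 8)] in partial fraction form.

Using cover-up method: α = 1/110, β = 1/11, γ = -1/10
Result: (1/110)/(t + 2) + (1/11)/(t - 9) - (1/10)/(t - 8)


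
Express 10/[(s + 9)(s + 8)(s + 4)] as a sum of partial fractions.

Using cover-up method: A = 2, B = -5/2, C = 1/2
Result: 2/(s + 9) - (5/2)/(s + 8) + (1/2)/(s + 4)


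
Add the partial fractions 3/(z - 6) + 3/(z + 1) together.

Common denominator (z - 6)(z + 1). Numerator: 3(z + 1) + 3(z - 6) = (3z + 3) + (3z - 18) = 6z - 15
Result: (6z - 15)/[(z - 6)(z + 1)]


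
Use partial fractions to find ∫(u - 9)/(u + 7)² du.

Decompose: A = 1, B = 1·(-7) - 9 = -16, so (u - 9)/(u + 7)² = 1/(u + 7) - 16/(u + 7)². Integrate: ∫ A/(u + 7) du = ln|(u + 7)|; ∫ B/(u + 7)² du = 16/(u + 7). Sum: ln|(u + 7)| + 16/(u + 7) + C


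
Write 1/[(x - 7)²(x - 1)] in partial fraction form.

Cover-up at x=1: γ = 1/(1 - 7)² = 1/36. Cover-up at x=7: β = 1/(7 - 1) = 1/6. Comparing x² coeff: α = -γ = -1/36
Result: (-1/36)/(x - 7) + (1/6)/(x - 7)² + (1/36)/(x - 1)


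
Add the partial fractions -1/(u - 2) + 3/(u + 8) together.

Common denominator (u - 2)(u + 8). Numerator: -1(u + 8) + 3(u - 2) = (-u - 8) + (3u - 6) = 2u - 14
Result: (2u - 14)/[(u - 2)(u + 8)]


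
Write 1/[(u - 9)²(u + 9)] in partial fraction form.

Cover-up at u=-9: γ = 1/(-9 - 9)² = 1/324. Cover-up at u=9: β = 1/(9 + 9) = 1/18. Comparing u² coeff: α = -γ = -1/324
Result: (-1/324)/(u - 9) + (1/18)/(u - 9)² + (1/324)/(u + 9)


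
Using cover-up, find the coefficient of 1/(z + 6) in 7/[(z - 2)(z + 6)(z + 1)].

Cover (z + 6), set z=-6: 7/[(-6 - 2)(-6 + 1)] = 7/40


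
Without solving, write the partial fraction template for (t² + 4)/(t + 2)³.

Repeated linear factor (power 3): P/(t + 2) + Q/(t + 2)² + R/(t + 2)³


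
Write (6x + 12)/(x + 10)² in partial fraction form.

(6x + 12) = α(x + 10) + β. At x = -10: β = 6·(-10) + 12 = -48. Coeff of x: α = 6
Result: 6/(x + 10) - 48/(x + 10)²


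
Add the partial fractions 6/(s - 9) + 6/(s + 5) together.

Common denominator (s - 9)(s + 5). Numerator: 6(s + 5) + 6(s - 9) = (6s + 30) + (6s - 54) = 12s - 24
Result: (12s - 24)/[(s - 9)(s + 5)]


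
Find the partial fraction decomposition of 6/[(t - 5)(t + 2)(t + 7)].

Using cover-up method: P = 1/14, Q = -6/35, R = 1/10
Result: (1/14)/(t - 5) - (6/35)/(t + 2) + (1/10)/(t + 7)


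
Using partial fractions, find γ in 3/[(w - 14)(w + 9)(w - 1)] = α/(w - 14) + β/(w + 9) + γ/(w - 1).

Cover-up at w = 1: γ = 3/[(1 - 14)(1 + 9)] = 3/[(-13)(10)] = -3/130


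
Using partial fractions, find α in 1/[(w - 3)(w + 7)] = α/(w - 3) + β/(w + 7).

Cover-up at w = 3: α = 1/(3 + 7) = 1/10


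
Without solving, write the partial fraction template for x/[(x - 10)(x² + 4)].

Linear + irreducible quadratic: α/(x - 10) + (βx + γ)/(x² + 4)


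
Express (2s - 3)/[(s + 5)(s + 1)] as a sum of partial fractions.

At s=-5: α = (2·(-5) - 3)/(-5 + 1) = 13/4. At s=-1: β = (2·(-1) - 3)/(-1 + 5) = -5/4
Result: (13/4)/(s + 5) - (5/4)/(s + 1)


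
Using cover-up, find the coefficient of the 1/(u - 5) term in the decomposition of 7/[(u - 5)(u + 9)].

Cover (u - 5), set u=5: 7/((u + 9) at u=5) = 7/(14) = 1/2


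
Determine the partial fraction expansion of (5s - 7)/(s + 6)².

(5s - 7) = A(s + 6) + B. At s = -6: B = 5·(-6) - 7 = -37. Coeff of s: A = 5
Result: 5/(s + 6) - 37/(s + 6)²


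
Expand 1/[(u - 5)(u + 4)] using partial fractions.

1/(u - 5)(u + 4) = P/(u - 5) + Q/(u + 4). P = 1/(5 + 4) = 1/9, Q = 1/(-4 - 5) = -1/9
Result: (1/9)/(u - 5) - (1/9)/(u + 4)


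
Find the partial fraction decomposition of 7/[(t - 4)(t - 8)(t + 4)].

Using cover-up method: α = -7/32, β = 7/48, γ = 7/96
Result: (-7/32)/(t - 4) + (7/48)/(t - 8) + (7/96)/(t + 4)


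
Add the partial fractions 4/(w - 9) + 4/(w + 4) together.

Common denominator (w - 9)(w + 4). Numerator: 4(w + 4) + 4(w - 9) = (4w + 16) + (4w - 36) = 8w - 20
Result: (8w - 20)/[(w - 9)(w + 4)]


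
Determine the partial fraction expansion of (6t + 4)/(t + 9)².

(6t + 4) = P(t + 9) + Q. At t = -9: Q = 6·(-9) + 4 = -50. Coeff of t: P = 6
Result: 6/(t + 9) - 50/(t + 9)²


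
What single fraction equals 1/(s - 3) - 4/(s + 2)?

Common denominator (s - 3)(s + 2). Numerator: 1(s + 2) - 4(s - 3) = (s + 2) - (4s - 12) = -3s + 14
Result: (-3s + 14)/[(s - 3)(s + 2)]


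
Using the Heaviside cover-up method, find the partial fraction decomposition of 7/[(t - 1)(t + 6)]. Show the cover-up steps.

Cover (t - 1): set t=1, get P = 7/(1 + 6) = 1. Cover (t + 6): set t=-6, get Q = 7/(-6 - 1) = -1.
Result: 1/(t - 1) - 1/(t + 6)


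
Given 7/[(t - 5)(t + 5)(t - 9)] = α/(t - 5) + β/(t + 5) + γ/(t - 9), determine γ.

Cover-up at t = 9: γ = 7/[(9 - 5)(9 + 5)] = 7/[(4)(14)] = 7/56 = 1/8


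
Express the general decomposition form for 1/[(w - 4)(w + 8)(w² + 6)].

Two linear + quadratic: α/(w - 4) + β/(w + 8) + (γw + δ)/(w² + 6)


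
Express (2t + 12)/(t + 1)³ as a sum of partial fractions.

(2t + 12) = P(t + 1)² + Q(t + 1) + R. At t = -1: R = 2·(-1) + 12 = 10. Coefficients: P = 0, Q = 2
Result: 2/(t + 1)² + 10/(t + 1)³


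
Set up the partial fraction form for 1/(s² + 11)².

Repeated quadratic factor: (As + B)/(s² + 11) + (Cs + D)/(s² + 11)²


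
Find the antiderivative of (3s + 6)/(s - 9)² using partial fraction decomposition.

Decompose: A = 3, B = 3·9 + 6 = 33, so (3s + 6)/(s - 9)² = 3/(s - 9) + 33/(s - 9)². Integrate: ∫ A/(s - 9) ds = 3 ln|(s - 9)|; ∫ B/(s - 9)² ds = -33/(s - 9). Sum: 3 ln|(s - 9)| - 33/(s - 9) + C


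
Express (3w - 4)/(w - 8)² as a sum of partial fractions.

(3w - 4) = A(w - 8) + B. At w = 8: B = 3·8 - 4 = 20. Coeff of w: A = 3
Result: 3/(w - 8) + 20/(w - 8)²


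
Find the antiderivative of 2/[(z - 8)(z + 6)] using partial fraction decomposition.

Decompose: 2/[(z - 8)(z + 6)] = (1/7)/(z - 8) - (1/7)/(z + 6). Integrate each term: (1/7) ln|(z - 8)| - (1/7) ln|(z + 6)| + C


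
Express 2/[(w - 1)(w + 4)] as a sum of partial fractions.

2/(w - 1)(w + 4) = A/(w - 1) + B/(w + 4). A = 2/(1 + 4) = 2/5, B = 2/(-4 - 1) = -2/5
Result: (2/5)/(w - 1) - (2/5)/(w + 4)


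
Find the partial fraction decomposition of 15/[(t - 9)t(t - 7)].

Using cover-up method: α = 5/6, β = 5/21, γ = -15/14
Result: (5/6)/(t - 9) + (5/21)/t - (15/14)/(t - 7)


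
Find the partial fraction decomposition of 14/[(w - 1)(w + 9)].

14/(w - 1)(w + 9) = P/(w - 1) + Q/(w + 9). P = 14/(1 + 9) = 7/5, Q = 14/(-9 - 1) = -7/5
Result: (7/5)/(w - 1) - (7/5)/(w + 9)


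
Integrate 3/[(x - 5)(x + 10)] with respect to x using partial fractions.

Decompose: 3/[(x - 5)(x + 10)] = (1/5)/(x - 5) - (1/5)/(x + 10). Integrate each term: (1/5) ln|(x - 5)| - (1/5) ln|(x + 10)| + C


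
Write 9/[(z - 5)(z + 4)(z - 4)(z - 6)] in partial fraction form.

Using Heaviside cover-up: -1/(z - 5) - (1/80)/(z + 4) + (9/16)/(z - 4) + (9/20)/(z - 6)


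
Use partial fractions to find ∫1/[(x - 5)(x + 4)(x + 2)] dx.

Cover-up: α = 1/63, β = 1/18, γ = -1/14. Decomposition: (1/63)/(x - 5) + (1/18)/(x + 4) - (1/14)/(x + 2). Integrate each term: (1/63) ln|(x - 5)| + (1/18) ln|(x + 4)| - (1/14) ln|(x + 2)| + C


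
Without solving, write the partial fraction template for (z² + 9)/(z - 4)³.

Repeated linear factor (power 3): α/(z - 4) + β/(z - 4)² + γ/(z - 4)³


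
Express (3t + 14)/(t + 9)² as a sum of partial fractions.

(3t + 14) = α(t + 9) + β. At t = -9: β = 3·(-9) + 14 = -13. Coeff of t: α = 3
Result: 3/(t + 9) - 13/(t + 9)²


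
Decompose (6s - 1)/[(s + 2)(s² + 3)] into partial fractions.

At s=-2: A = (6·(-2) - 1)/((-2)² + 3) = -13/7. B = -A = 13/7, C = 6 - (-2)·A = 16/7
Result: (-13/7)/(s + 2) + ((13/7)s + 16/7)/(s² + 3)


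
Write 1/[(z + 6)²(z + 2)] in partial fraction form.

Cover-up at z=-2: C = 1/(-2 + 6)² = 1/16. Cover-up at z=-6: B = 1/(-6 + 2) = -1/4. Comparing z² coeff: A = -C = -1/16
Result: (-1/16)/(z + 6) - (1/4)/(z + 6)² + (1/16)/(z + 2)


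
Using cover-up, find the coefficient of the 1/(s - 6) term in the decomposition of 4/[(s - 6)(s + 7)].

Cover (s - 6), set s=6: 4/((s + 7) at s=6) = 4/(13) = 4/13


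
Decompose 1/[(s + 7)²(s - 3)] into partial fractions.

Cover-up at s=3: C = 1/(3 + 7)² = 1/100. Cover-up at s=-7: B = 1/(-7 - 3) = -1/10. Comparing s² coeff: A = -C = -1/100
Result: (-1/100)/(s + 7) - (1/10)/(s + 7)² + (1/100)/(s - 3)


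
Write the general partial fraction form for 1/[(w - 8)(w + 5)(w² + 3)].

Two linear + quadratic: A/(w - 8) + B/(w + 5) + (Cw + D)/(w² + 3)


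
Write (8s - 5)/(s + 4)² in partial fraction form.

(8s - 5) = A(s + 4) + B. At s = -4: B = 8·(-4) - 5 = -37. Coeff of s: A = 8
Result: 8/(s + 4) - 37/(s + 4)²


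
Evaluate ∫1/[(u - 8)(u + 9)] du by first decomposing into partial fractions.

Decompose: 1/[(u - 8)(u + 9)] = (1/17)/(u - 8) - (1/17)/(u + 9). Integrate each term: (1/17) ln|(u - 8)| - (1/17) ln|(u + 9)| + C


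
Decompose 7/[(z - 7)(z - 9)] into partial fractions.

7/(z - 7)(z - 9) = α/(z - 7) + β/(z - 9). α = 7/(7 - 9) = -7/2, β = 7/(9 - 7) = 7/2
Result: (-7/2)/(z - 7) + (7/2)/(z - 9)


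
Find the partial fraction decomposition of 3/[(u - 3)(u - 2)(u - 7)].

Using cover-up method: A = -3/4, B = 3/5, C = 3/20
Result: (-3/4)/(u - 3) + (3/5)/(u - 2) + (3/20)/(u - 7)


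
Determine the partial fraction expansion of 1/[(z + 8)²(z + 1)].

Cover-up at z=-1: R = 1/(-1 + 8)² = 1/49. Cover-up at z=-8: Q = 1/(-8 + 1) = -1/7. Comparing z² coeff: P = -R = -1/49
Result: (-1/49)/(z + 8) - (1/7)/(z + 8)² + (1/49)/(z + 1)


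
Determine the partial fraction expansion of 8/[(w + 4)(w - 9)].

8/(w + 4)(w - 9) = P/(w + 4) + Q/(w - 9). P = 8/(-4 - 9) = -8/13, Q = 8/(9 + 4) = 8/13
Result: (-8/13)/(w + 4) + (8/13)/(w - 9)


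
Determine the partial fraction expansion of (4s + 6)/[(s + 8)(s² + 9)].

At s=-8: P = (4·(-8) + 6)/((-8)² + 9) = -26/73. Q = -P = 26/73, R = 4 - (-8)·P = 84/73
Result: (-26/73)/(s + 8) + ((26/73)s + 84/73)/(s² + 9)


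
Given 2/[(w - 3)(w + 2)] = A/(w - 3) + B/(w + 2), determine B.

Cover-up at w = -2: B = 2/(-2 - 3) = -2/5


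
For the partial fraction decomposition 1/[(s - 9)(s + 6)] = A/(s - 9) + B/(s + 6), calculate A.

Cover-up at s = 9: A = 1/(9 + 6) = 1/15


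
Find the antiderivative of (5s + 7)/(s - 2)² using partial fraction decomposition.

Decompose: α = 5, β = 5·2 + 7 = 17, so (5s + 7)/(s - 2)² = 5/(s - 2) + 17/(s - 2)². Integrate: ∫ α/(s - 2) ds = 5 ln|(s - 2)|; ∫ β/(s - 2)² ds = -17/(s - 2). Sum: 5 ln|(s - 2)| - 17/(s - 2) + C


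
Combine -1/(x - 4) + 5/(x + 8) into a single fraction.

Common denominator (x - 4)(x + 8). Numerator: -1(x + 8) + 5(x - 4) = (-x - 8) + (5x - 20) = 4x - 28
Result: (4x - 28)/[(x - 4)(x + 8)]


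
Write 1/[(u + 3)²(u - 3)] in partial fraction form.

Cover-up at u=3: C = 1/(3 + 3)² = 1/36. Cover-up at u=-3: B = 1/(-3 - 3) = -1/6. Comparing u² coeff: A = -C = -1/36
Result: (-1/36)/(u + 3) - (1/6)/(u + 3)² + (1/36)/(u - 3)


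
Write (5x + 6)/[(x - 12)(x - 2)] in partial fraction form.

At x=12: A = (5·12 + 6)/(12 - 2) = 33/5. At x=2: B = (5·2 + 6)/(2 - 12) = -8/5
Result: (33/5)/(x - 12) - (8/5)/(x - 2)


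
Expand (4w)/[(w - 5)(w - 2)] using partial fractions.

At w=5: A = (4·5 + 0)/(5 - 2) = 20/3. At w=2: B = (4·2 + 0)/(2 - 5) = -8/3
Result: (20/3)/(w - 5) - (8/3)/(w - 2)


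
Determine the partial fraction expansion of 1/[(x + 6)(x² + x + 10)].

Cover-up at x = -6: α = 1/((-6)² + 1·(-6) + 10) = 1/40. Then β = -α = -1/40, γ = -α·(1 - 6) = 1/8
Result: (1/40)/(x + 6) - ((1/40)x - 1/8)/(x² + x + 10)


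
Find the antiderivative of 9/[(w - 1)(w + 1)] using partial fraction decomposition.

Decompose: 9/[(w - 1)(w + 1)] = (9/2)/(w - 1) - (9/2)/(w + 1). Integrate each term: (9/2) ln|(w - 1)| - (9/2) ln|(w + 1)| + C


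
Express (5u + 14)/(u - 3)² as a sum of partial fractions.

(5u + 14) = A(u - 3) + B. At u = 3: B = 5·3 + 14 = 29. Coeff of u: A = 5
Result: 5/(u - 3) + 29/(u - 3)²


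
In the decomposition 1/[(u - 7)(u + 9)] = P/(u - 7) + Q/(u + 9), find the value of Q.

Cover-up at u = -9: Q = 1/(-9 - 7) = -1/16


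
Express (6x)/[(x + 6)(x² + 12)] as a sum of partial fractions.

At x=-6: α = (6·(-6) + 0)/((-6)² + 12) = -3/4. β = -α = 3/4, γ = 6 - (-6)·α = 3/2
Result: (-3/4)/(x + 6) + ((3/4)x + 3/2)/(x² + 12)


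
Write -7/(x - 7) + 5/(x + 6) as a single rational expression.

Common denominator (x - 7)(x + 6). Numerator: -7(x + 6) + 5(x - 7) = (-7x - 42) + (5x - 35) = -2x - 77
Result: (-2x - 77)/[(x - 7)(x + 6)]


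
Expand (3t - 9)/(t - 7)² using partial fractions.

(3t - 9) = α(t - 7) + β. At t = 7: β = 3·7 - 9 = 12. Coeff of t: α = 3
Result: 3/(t - 7) + 12/(t - 7)²


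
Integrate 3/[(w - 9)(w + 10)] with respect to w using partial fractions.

Decompose: 3/[(w - 9)(w + 10)] = (3/19)/(w - 9) - (3/19)/(w + 10). Integrate each term: (3/19) ln|(w - 9)| - (3/19) ln|(w + 10)| + C


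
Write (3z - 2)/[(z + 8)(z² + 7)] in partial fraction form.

At z=-8: P = (3·(-8) - 2)/((-8)² + 7) = -26/71. Q = -P = 26/71, R = 3 - (-8)·P = 5/71
Result: (-26/71)/(z + 8) + ((26/71)z + 5/71)/(z² + 7)


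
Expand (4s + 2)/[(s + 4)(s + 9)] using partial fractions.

At s=-4: P = (4·(-4) + 2)/(-4 + 9) = -14/5. At s=-9: Q = (4·(-9) + 2)/(-9 + 4) = 34/5
Result: (-14/5)/(s + 4) + (34/5)/(s + 9)


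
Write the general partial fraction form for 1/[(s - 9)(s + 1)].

Distinct linear factors: α/(s - 9) + β/(s + 1)


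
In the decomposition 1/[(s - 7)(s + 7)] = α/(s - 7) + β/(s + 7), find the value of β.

Cover-up at s = -7: β = 1/(-7 - 7) = -1/14


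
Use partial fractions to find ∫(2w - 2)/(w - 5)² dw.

Decompose: α = 2, β = 2·5 - 2 = 8, so (2w - 2)/(w - 5)² = 2/(w - 5) + 8/(w - 5)². Integrate: ∫ α/(w - 5) dw = 2 ln|(w - 5)|; ∫ β/(w - 5)² dw = -8/(w - 5). Sum: 2 ln|(w - 5)| - 8/(w - 5) + C


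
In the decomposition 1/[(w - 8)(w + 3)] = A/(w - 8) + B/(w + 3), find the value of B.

Cover-up at w = -3: B = 1/(-3 - 8) = -1/11


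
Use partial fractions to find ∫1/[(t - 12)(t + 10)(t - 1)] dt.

Cover-up: α = 1/242, β = 1/242, γ = -1/121. Decomposition: (1/242)/(t - 12) + (1/242)/(t + 10) - (1/121)/(t - 1). Integrate each term: (1/242) ln|(t - 12)| + (1/242) ln|(t + 10)| - (1/121) ln|(t - 1)| + C


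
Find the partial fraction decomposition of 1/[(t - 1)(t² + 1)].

Cover-up at t = 1: P = 1/(1² + 1) = 1/2. Then Q = -P = -1/2, R = -P·(0 + 1) = -1/2
Result: (1/2)/(t - 1) - ((1/2)t + 1/2)/(t² + 1)


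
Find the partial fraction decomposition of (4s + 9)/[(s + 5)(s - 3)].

At s=-5: P = (4·(-5) + 9)/(-5 - 3) = 11/8. At s=3: Q = (4·3 + 9)/(3 + 5) = 21/8
Result: (11/8)/(s + 5) + (21/8)/(s - 3)


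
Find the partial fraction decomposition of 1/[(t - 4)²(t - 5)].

Cover-up at t=5: C = 1/(5 - 4)² = 1. Cover-up at t=4: B = 1/(4 - 5) = -1. Comparing t² coeff: A = -C = -1
Result: -1/(t - 4) - 1/(t - 4)² + 1/(t - 5)


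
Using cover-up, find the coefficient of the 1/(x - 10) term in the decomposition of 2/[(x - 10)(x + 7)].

Cover (x - 10), set x=10: 2/((x + 7) at x=10) = 2/(17) = 2/17


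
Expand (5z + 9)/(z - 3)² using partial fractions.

(5z + 9) = α(z - 3) + β. At z = 3: β = 5·3 + 9 = 24. Coeff of z: α = 5
Result: 5/(z - 3) + 24/(z - 3)²


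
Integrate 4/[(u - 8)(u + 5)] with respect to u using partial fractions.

Decompose: 4/[(u - 8)(u + 5)] = (4/13)/(u - 8) - (4/13)/(u + 5). Integrate each term: (4/13) ln|(u - 8)| - (4/13) ln|(u + 5)| + C


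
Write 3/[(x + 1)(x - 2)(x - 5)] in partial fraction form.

Using cover-up method: α = 1/6, β = -1/3, γ = 1/6
Result: (1/6)/(x + 1) - (1/3)/(x - 2) + (1/6)/(x - 5)


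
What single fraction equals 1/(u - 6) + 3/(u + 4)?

Common denominator (u - 6)(u + 4). Numerator: 1(u + 4) + 3(u - 6) = (u + 4) + (3u - 18) = 4u - 14
Result: (4u - 14)/[(u - 6)(u + 4)]


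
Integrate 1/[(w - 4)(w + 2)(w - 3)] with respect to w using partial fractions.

Cover-up: A = 1/6, B = 1/30, C = -1/5. Decomposition: (1/6)/(w - 4) + (1/30)/(w + 2) - (1/5)/(w - 3). Integrate each term: (1/6) ln|(w - 4)| + (1/30) ln|(w + 2)| - (1/5) ln|(w - 3)| + C


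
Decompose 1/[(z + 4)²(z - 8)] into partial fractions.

Cover-up at z=8: C = 1/(8 + 4)² = 1/144. Cover-up at z=-4: B = 1/(-4 - 8) = -1/12. Comparing z² coeff: A = -C = -1/144
Result: (-1/144)/(z + 4) - (1/12)/(z + 4)² + (1/144)/(z - 8)


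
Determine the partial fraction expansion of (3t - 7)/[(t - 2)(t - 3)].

At t=2: α = (3·2 - 7)/(2 - 3) = 1. At t=3: β = (3·3 - 7)/(3 - 2) = 2
Result: 1/(t - 2) + 2/(t - 3)


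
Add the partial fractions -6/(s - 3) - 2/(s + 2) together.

Common denominator (s - 3)(s + 2). Numerator: -6(s + 2) - 2(s - 3) = (-6s - 12) - (2s - 6) = -8s - 6
Result: (-8s - 6)/[(s - 3)(s + 2)]


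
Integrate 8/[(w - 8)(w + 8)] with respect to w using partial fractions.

Decompose: 8/[(w - 8)(w + 8)] = (1/2)/(w - 8) - (1/2)/(w + 8). Integrate each term: (1/2) ln|(w - 8)| - (1/2) ln|(w + 8)| + C
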